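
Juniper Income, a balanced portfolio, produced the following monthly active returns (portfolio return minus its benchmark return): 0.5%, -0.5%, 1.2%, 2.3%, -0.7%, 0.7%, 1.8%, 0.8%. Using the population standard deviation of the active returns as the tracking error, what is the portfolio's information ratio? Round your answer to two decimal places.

μ = (0.5 − 0.5 + 1.2 + 2.3 − 0.7 + 0.7 + 1.8 + 0.8) / 8 = 0.7625%
Σ(r − μ)² = 7.4388; population σ = √(7.4388/8) = 0.9643%
IR = μ / tracking error = 0.7625 / 0.9643 = 0.7907

0.79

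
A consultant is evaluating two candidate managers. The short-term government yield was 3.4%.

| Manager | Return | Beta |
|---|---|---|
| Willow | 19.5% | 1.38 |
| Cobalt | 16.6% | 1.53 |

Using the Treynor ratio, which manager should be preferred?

Willow

Willow: Treynor = (19.5% − 3.4%) / 1.38 = 11.667
Cobalt: Treynor = (16.6% − 3.4%) / 1.53 = 8.627
Highest: Willow (11.667).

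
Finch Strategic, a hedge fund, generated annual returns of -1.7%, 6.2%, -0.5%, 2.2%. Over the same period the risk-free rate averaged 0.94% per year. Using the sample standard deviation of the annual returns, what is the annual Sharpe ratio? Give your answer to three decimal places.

0.174

Mean return r̄ = 6.20 / 4 = 1.5500%
Σ(r − r̄)² = (-1.7 − 1.5500)² + (6.2 − 1.5500)² + (-0.5 − 1.5500)² + … = 36.8100
sample σ = √(36.8100 / 3) = √12.2700 = 3.5029%
Sharpe = (r̄ − rf) / σ = (1.5500 − 0.94) / 3.5029 = 0.6100 / 3.5029 = 0.1741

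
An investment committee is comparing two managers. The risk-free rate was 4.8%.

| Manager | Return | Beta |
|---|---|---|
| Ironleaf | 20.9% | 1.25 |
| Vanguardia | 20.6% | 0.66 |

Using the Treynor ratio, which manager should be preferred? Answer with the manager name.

Ironleaf: Treynor = (20.9% − 4.8%) / 1.25 = 12.880
Vanguardia: Treynor = (20.6% − 4.8%) / 0.66 = 23.939
Highest: Vanguardia (23.939).

Vanguardia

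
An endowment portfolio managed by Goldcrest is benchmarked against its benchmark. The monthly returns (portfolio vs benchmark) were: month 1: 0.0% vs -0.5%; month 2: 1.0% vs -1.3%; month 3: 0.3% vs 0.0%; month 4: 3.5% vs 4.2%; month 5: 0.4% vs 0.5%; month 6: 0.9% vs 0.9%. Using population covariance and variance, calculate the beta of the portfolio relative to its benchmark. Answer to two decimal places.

0.58

r̄p = 1.0167%,  r̄m = 0.6333%
Cov = Σ(rp − r̄p)(rm − r̄m) / 6 = 1.7578
Var(rm) = Σ(rm − r̄m)² / 6 = 3.0389
β = Cov / Var = 1.7578 / 3.0389 = 0.5784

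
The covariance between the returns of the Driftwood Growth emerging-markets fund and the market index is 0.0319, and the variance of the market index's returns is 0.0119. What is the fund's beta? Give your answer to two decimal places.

β = Cov(Rp, Rm) / Var(Rm) = 0.0319 / 0.0119 = 2.6807

2.68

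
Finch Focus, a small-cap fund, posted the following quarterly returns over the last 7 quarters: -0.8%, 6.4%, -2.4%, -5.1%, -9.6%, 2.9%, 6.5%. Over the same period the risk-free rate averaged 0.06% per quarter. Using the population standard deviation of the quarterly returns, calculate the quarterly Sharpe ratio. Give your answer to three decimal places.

-0.065

Mean return μ = -2.10 / 7 = -0.3000%
Population σ = √[Σ(r − μ)² / 7] = √[215.5600 / 7] = √30.7943 = 5.5493%
Sharpe = (μ − rf) / σ = (-0.3000 − 0.06) / 5.5493 = -0.3600 / 5.5493 = -0.0649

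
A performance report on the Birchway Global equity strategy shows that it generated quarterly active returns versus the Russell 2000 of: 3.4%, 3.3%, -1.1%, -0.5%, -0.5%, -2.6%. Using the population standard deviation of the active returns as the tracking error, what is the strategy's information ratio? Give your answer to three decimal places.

Mean return r̄ = 2.00 / 6 = 0.3333%
Population σ = √[Σ(r − r̄)² / 6] = √[30.2533 / 6] = √5.0422 = 2.2455%
IR = r̄ / tracking error = 0.3333 / 2.2455 = 0.1484

0.148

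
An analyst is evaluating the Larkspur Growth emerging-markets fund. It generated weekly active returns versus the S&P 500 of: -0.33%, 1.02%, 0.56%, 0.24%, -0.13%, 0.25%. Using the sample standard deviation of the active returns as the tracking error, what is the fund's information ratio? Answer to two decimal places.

0.56

μ = (-0.33 + 1.02 + 0.56 + 0.24 − 0.13 + 0.25) / 6 = 0.2683%
Σ(r − μ)² = 1.1679; sample σ = √(1.1679/5) = 0.4833%
IR = μ / tracking error = 0.2683 / 0.4833 = 0.5551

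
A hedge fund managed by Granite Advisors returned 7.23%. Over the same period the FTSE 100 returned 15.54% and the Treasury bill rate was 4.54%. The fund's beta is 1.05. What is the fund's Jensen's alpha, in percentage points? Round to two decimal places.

-8.86

CAPM expected return = Rf + β(Rm − Rf) = 4.54% + 1.05 × (15.54% − 4.54%) = 4.54 + 1.05 × 11.00 = 16.0900%
Jensen's α = Rp − E[R] = 7.23% − 16.0900% = -8.8600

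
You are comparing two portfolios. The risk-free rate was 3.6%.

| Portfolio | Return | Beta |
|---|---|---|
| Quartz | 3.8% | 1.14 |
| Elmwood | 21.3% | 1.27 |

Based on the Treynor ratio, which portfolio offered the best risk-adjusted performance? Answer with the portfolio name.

Elmwood

Quartz: Treynor = (3.8% − 3.6%) / 1.14 = 0.175
Elmwood: Treynor = (21.3% − 3.6%) / 1.27 = 13.937
Highest: Elmwood (13.937).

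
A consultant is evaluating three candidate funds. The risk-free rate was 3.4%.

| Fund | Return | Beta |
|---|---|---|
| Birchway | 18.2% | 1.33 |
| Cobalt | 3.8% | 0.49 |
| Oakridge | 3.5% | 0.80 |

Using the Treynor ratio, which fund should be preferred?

Birchway: Treynor = (18.2% − 3.4%) / 1.33 = 11.128
Cobalt: Treynor = (3.8% − 3.4%) / 0.49 = 0.816
Oakridge: Treynor = (3.5% − 3.4%) / 0.80 = 0.125
Highest: Birchway (11.128).

Birchway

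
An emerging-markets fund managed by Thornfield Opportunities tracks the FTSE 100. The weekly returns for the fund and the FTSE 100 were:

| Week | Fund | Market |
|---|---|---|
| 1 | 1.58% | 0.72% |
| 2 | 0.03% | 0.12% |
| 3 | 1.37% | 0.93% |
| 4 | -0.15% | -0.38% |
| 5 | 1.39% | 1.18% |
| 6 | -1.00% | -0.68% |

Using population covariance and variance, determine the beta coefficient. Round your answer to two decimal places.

1.35

r̄p = 0.5367%,  r̄m = 0.3150%
Cov = Σ(rp − r̄p)(rm − r̄m) / 6 = 0.6297
Var(rm) = Σ(rm − r̄m)² / 6 = 0.4669
β = Cov / Var = 0.6297 / 0.4669 = 1.3487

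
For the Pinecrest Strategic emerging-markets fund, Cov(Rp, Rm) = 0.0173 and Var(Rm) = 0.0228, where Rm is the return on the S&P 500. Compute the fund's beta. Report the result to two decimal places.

β = Cov(Rp, Rm) / Var(Rm) = 0.0173 / 0.0228 = 0.7588

0.76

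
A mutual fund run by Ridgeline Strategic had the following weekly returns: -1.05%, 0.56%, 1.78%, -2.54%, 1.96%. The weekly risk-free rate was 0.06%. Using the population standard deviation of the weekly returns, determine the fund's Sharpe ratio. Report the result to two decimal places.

r̄ = (-1.05 + 0.56 + 1.78 − 2.54 + 1.96) / 5 = 0.710 / 5 = 0.1420%
Σ(r − r̄)² = 14.7769; population σ = √(14.7769/5) = 1.7191%
Sharpe = (r̄ − rf) / σ = (0.1420 − 0.06) / 1.7191 = 0.0820 / 1.7191 = 0.0477

0.05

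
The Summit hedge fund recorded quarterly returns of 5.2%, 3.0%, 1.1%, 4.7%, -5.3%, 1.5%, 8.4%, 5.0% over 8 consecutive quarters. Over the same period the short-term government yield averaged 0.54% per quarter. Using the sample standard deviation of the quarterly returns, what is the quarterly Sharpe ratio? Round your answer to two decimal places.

r̄ = (5.2 + 3 + 1.1 + 4.7 − 5.3 + 1.5 + 8.4 + 5) / 8 = 2.9500%
Sample std dev = √[115.6200 / 7] = 4.0641%
Sharpe = (r̄ − rf) / σ = (2.9500 − 0.54) / 4.0641 = 2.4100 / 4.0641 = 0.5930

0.59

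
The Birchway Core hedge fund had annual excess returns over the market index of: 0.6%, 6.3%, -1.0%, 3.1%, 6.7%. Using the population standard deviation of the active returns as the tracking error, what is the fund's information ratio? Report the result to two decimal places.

1.03

r̄ = (0.6 + 6.3 − 1 + 3.1 + 6.7) / 5 = 3.1400%
Σ(r − r̄)² = (0.6 − 3.1400)² + (6.3 − 3.1400)² + (-1 − 3.1400)² + … = 46.2520
σ = √[46.2520 / 5] = 3.0414%
IR = r̄ / tracking error = 3.1400 / 3.0414 = 1.0324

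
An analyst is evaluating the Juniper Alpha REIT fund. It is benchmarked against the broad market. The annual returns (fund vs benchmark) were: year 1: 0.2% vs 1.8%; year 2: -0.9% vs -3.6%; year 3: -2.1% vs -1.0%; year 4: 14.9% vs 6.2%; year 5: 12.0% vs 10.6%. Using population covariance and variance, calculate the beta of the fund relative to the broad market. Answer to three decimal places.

1.225

r̄p = 4.8200%,  r̄m = 2.8000%
Cov = Σ(rp − r̄p)(rm − r̄m) / 5 = 31.5600
Var(rm) = Σ(rm − r̄m)² / 5 = 25.7600
β = Cov / Var = 31.5600 / 25.7600 = 1.2252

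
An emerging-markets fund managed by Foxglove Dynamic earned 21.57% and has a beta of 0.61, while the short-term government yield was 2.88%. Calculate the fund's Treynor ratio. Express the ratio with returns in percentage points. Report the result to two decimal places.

30.64

Treynor = (Rp − Rf) / β = (21.57% − 2.88%) / 0.61 = 18.69 / 0.61 = 30.6393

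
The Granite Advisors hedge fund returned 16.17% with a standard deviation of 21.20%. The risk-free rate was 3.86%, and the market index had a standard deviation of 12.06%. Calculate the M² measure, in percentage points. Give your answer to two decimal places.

10.86

Sharpe = (Rp − Rf) / σp = (16.17% − 3.86%) / 21.20% = 0.5807
M² = Rf + Sharpe × σm = 3.86% + 0.5807 × 12.06% = 10.8632%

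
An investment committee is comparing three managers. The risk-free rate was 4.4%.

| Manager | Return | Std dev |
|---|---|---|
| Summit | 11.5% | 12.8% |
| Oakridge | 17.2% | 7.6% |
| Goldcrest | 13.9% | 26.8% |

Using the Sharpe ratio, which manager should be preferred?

Oakridge

Summit: Sharpe ratio = (11.5% − 4.4%) / 12.8% = 0.555
Oakridge: Sharpe ratio = (17.2% − 4.4%) / 7.6% = 1.684
Goldcrest: Sharpe ratio = (13.9% − 4.4%) / 26.8% = 0.354
Highest: Oakridge (1.684).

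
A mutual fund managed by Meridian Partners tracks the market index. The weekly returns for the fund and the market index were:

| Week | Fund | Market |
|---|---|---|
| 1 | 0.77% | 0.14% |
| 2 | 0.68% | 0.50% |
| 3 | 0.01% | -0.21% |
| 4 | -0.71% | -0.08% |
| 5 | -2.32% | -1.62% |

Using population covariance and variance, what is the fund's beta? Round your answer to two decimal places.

1.47

r̄p = -0.3140%,  r̄m = -0.2540%
Cov = Σ(rp − r̄p)(rm − r̄m) / 5 = 0.7724
Var(rm) = Σ(rm − r̄m)² / 5 = 0.5244
β = Cov / Var = 0.7724 / 0.5244 = 1.4729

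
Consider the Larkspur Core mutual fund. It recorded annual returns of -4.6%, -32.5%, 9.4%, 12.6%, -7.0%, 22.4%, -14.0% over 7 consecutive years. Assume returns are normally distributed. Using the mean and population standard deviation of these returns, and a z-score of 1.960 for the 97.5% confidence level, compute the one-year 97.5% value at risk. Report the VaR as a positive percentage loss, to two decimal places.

Mean return r̄ = -13.70 / 7 = -1.9571%
Population std dev = √[2044.4771 / 7] = 17.0900%
VaR = −(r̄ − z·σ) = −(-1.9571 − 1.960 × 17.0900) = −(-35.4535) = 35.4535%

35.45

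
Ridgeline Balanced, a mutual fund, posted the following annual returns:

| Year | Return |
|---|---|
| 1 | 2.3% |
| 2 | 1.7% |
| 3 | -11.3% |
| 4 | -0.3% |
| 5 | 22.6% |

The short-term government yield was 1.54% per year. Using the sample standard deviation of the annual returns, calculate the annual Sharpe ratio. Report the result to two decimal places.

r̄ = (2.3 + 1.7 − 11.3 − 0.3 + 22.6) / 5 = 15.00 / 5 = 3.0000%
Sample std dev = √[601.7200 / 4] = 12.2650%
Sharpe = (r̄ − rf) / σ = (3.0000 − 1.54) / 12.2650 = 1.4600 / 12.2650 = 0.1190

0.12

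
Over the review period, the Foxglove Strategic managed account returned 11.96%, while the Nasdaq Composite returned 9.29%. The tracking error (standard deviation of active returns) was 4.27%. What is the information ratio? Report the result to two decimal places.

0.63

IR = (Rp − Rb) / TE = (11.96% − 9.29%) / 4.27% = 2.67% / 4.27% = 0.6253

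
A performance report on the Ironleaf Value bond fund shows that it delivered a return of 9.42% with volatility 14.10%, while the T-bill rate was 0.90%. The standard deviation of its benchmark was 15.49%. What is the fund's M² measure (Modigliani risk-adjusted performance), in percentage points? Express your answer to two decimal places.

Sharpe = (Rp − Rf) / σp = (9.42% − 0.90%) / 14.10% = 0.6043
M² = Rf + Sharpe × σm = 0.90% + 0.6043 × 15.49% = 10.2606%

10.26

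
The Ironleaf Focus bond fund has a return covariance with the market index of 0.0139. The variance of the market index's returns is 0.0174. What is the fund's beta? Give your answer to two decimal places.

0.80

β = Cov(Rp, Rm) / Var(Rm) = 0.0139 / 0.0174 = 0.7989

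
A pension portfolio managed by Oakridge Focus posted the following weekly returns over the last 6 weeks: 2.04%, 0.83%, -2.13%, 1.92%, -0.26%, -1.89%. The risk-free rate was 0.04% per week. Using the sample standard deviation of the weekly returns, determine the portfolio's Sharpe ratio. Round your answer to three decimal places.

0.025

μ = (2.04 + 0.83 − 2.13 + 1.92 − 0.26 − 1.89) / 6 = 0.0850%
Sample σ = √[Σ(r − μ)² / 5] = √[16.6702 / 5] = √3.3340 = 1.8259%
Sharpe = (μ − rf) / σ = (0.0850 − 0.04) / 1.8259 = 0.0450 / 1.8259 = 0.0246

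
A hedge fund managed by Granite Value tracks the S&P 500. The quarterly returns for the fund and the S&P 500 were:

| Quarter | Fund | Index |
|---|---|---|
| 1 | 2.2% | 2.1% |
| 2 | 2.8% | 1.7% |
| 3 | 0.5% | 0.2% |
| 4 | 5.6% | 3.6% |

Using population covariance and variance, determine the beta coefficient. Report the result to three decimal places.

1.459

r̄p = 2.7750%,  r̄m = 1.9000%
Cov = Σ(rp − r̄p)(rm − r̄m) / 4 = 2.1375
Var(rm) = Σ(rm − r̄m)² / 4 = 1.4650
β = Cov / Var = 2.1375 / 1.4650 = 1.4590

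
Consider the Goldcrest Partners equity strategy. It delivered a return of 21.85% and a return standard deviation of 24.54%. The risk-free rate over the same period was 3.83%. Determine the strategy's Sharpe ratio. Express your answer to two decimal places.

0.73

Sharpe = (Rp − Rf) / σp = (21.85% − 3.83%) / 24.54% = 18.02% / 24.54% = 0.7343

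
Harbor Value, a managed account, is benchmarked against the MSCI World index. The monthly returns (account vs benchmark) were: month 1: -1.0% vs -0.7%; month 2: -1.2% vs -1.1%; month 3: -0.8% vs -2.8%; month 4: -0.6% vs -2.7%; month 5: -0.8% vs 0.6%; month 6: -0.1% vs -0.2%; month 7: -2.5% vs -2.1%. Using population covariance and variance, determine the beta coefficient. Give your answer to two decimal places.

r̄p = -1.0000%,  r̄m = -1.2857%
Cov = Σ(rp − r̄p)(rm − r̄m) / 7 = 0.2386
Var(rm) = Σ(rm − r̄m)² / 7 = 1.4384
β = Cov / Var = 0.2386 / 1.4384 = 0.1659

0.17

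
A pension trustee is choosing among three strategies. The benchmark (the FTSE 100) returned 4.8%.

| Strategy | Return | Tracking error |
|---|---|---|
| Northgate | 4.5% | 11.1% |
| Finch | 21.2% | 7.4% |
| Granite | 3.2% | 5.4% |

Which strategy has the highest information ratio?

Northgate: IR = (4.5% − 4.8%) / 11.1% = -0.027
Finch: IR = (21.2% − 4.8%) / 7.4% = 2.216
Granite: IR = (3.2% − 4.8%) / 5.4% = -0.296
Highest: Finch (2.216).

Finch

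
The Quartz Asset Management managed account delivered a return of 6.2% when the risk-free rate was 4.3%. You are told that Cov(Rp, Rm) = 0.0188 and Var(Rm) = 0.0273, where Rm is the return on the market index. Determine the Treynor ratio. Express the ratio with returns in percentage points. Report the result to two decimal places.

β = Cov / Var = 0.0188 / 0.0273 = 0.6886
Treynor = (Rp − Rf) / β = (6.2% − 4.3%) / 0.6886 = 1.90 / 0.6886 = 2.7592

2.76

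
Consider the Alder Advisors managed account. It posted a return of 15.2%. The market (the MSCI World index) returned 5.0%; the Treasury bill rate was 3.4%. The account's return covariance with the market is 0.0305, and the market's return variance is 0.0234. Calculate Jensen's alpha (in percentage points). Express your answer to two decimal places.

9.71

β = Cov / Var = 0.0305 / 0.0234 = 1.3034
E[R] = Rf + β(Rm − Rf) = 3.4% + 1.3034 × (5.0% − 3.4%) = 5.4854%
α = Rp − E[R] = 15.2% − 5.4854% = 9.7146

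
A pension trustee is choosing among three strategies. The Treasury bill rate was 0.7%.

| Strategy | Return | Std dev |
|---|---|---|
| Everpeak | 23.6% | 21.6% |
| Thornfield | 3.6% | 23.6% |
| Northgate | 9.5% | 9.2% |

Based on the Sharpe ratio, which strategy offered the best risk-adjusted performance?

Everpeak

Everpeak: Sharpe ratio = (23.6% − 0.7%) / 21.6% = 1.060
Thornfield: Sharpe ratio = (3.6% − 0.7%) / 23.6% = 0.123
Northgate: Sharpe ratio = (9.5% − 0.7%) / 9.2% = 0.957
Highest: Everpeak (1.060).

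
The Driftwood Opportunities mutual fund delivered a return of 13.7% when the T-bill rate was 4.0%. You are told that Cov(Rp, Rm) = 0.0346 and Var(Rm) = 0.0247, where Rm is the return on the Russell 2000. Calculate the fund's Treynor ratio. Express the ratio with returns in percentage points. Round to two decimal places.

6.92

β = Cov / Var = 0.0346 / 0.0247 = 1.4008
Treynor = (Rp − Rf) / β = (13.7% − 4.0%) / 1.4008 = 9.70 / 1.4008 = 6.9246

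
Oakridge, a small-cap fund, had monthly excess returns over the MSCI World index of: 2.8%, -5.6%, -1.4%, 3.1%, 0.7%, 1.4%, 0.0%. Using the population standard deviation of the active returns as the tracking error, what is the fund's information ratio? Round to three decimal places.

0.052

r̄ = (2.8 − 5.6 − 1.4 + 3.1 + 0.7 + 1.4 + 0) / 7 = 0.1429%
Σ(r − r̄)² = (2.8 − 0.1429)² + (-5.6 − 0.1429)² + … = 53.0771
population σ = √(53.0771 / 7) = √7.5824 = 2.7536%
IR = r̄ / tracking error = 0.1429 / 2.7536 = 0.0519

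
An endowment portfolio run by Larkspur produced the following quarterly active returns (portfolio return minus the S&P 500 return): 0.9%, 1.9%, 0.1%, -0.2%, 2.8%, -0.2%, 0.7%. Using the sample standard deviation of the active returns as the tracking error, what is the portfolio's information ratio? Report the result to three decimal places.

r̄ = (0.9 + 1.9 + 0.1 − 0.2 + 2.8 − 0.2 + 0.7) / 7 = 0.8571%
Σ(r − r̄)² = 7.6971; sample σ = √(7.6971/6) = 1.1326%
IR = r̄ / tracking error = 0.8571 / 1.1326 = 0.7568

0.757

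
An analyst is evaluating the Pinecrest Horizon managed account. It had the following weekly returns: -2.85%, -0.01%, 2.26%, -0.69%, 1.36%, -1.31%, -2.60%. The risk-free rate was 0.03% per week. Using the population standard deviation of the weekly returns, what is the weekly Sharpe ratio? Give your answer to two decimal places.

-0.33

r̄ = (-2.85 − 0.01 + 2.26 − 0.69 + 1.36 − 1.31 − 2.6) / 7 = -0.5486%
Population σ = √[Σ(r − r̄)² / 7] = √[21.9255 / 7] = √3.1322 = 1.7698%
Sharpe = (r̄ − rf) / σ = (-0.5486 − 0.03) / 1.7698 = -0.5786 / 1.7698 = -0.3269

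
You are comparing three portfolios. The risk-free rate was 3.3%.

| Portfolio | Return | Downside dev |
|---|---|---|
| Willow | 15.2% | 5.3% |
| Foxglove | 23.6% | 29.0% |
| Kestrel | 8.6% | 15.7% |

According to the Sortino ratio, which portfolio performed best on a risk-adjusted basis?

Willow

Willow: Sortino ratio = (15.2% − 3.3%) / 5.3% = 2.245
Foxglove: Sortino ratio = (23.6% − 3.3%) / 29.0% = 0.700
Kestrel: Sortino ratio = (8.6% − 3.3%) / 15.7% = 0.338
Highest: Willow (2.245).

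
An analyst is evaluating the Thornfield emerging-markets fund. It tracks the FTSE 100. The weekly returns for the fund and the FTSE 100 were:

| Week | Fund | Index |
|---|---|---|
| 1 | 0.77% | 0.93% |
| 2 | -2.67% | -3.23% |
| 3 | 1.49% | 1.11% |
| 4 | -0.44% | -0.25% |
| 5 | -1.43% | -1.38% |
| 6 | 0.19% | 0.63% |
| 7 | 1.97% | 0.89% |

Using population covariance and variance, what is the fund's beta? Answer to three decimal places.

r̄p = -0.0171%,  r̄m = -0.1857%
Cov = Σ(rp − r̄p)(rm − r̄m) / 7 = 2.1326
Var(rm) = Σ(rm − r̄m)² / 7 = 2.2063
β = Cov / Var = 2.1326 / 2.2063 = 0.9666

0.967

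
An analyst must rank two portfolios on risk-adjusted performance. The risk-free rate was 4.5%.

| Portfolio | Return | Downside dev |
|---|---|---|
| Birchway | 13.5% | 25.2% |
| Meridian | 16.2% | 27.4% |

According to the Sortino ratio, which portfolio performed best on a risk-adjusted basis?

Meridian

Birchway: Sortino ratio = (13.5% − 4.5%) / 25.2% = 0.357
Meridian: Sortino ratio = (16.2% − 4.5%) / 27.4% = 0.427
Highest: Meridian (0.427).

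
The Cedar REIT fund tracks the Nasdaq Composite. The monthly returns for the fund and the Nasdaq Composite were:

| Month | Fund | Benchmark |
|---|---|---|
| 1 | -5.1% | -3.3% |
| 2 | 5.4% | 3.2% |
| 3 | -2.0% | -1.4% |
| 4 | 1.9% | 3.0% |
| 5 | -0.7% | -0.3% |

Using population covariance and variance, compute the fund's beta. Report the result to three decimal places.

1.346

r̄p = -0.1000%,  r̄m = 0.2400%
Cov = Σ(rp − r̄p)(rm − r̄m) / 5 = 8.5880
Var(rm) = Σ(rm − r̄m)² / 5 = 6.3784
β = Cov / Var = 8.5880 / 6.3784 = 1.3464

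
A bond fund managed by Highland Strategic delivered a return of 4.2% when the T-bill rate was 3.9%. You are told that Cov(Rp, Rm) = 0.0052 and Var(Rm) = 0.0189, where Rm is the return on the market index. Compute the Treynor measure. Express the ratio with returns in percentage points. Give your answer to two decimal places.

1.09

β = Cov / Var = 0.0052 / 0.0189 = 0.2751
Treynor = (Rp − Rf) / β = (4.2% − 3.9%) / 0.2751 = 0.30 / 0.2751 = 1.0905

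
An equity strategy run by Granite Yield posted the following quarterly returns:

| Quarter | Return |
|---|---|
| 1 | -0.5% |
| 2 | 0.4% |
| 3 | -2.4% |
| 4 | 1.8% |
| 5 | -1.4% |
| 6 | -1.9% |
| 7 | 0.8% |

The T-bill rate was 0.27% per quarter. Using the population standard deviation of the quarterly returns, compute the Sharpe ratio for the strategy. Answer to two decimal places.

Mean return μ = -3.20 / 7 = -0.4571%
Σ(r − μ)² = (-0.5 − (-0.4571))² + (0.4 − (-0.4571))² + (-2.4 − (-0.4571))² + … = 14.1571
σ = √[14.1571 / 7] = 1.4221%
Sharpe = (μ − rf) / σ = (-0.4571 − 0.27) / 1.4221 = -0.7271 / 1.4221 = -0.5113

-0.51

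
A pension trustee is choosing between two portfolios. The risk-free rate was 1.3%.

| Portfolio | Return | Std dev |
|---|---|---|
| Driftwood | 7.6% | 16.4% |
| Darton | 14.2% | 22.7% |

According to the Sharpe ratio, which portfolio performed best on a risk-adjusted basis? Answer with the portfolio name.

Driftwood: Sharpe ratio = (7.6% − 1.3%) / 16.4% = 0.384
Darton: Sharpe ratio = (14.2% − 1.3%) / 22.7% = 0.568
Highest: Darton (0.568).

Darton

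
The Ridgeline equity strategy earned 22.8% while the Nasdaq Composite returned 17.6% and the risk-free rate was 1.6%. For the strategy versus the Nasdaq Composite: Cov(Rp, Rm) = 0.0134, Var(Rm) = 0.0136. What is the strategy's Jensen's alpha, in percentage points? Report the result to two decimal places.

β = Cov / Var = 0.0134 / 0.0136 = 0.9853
E[R] = Rf + β(Rm − Rf) = 1.6% + 0.9853 × (17.6% − 1.6%) = 17.3648%
α = Rp − E[R] = 22.8% − 17.3648% = 5.4352

5.44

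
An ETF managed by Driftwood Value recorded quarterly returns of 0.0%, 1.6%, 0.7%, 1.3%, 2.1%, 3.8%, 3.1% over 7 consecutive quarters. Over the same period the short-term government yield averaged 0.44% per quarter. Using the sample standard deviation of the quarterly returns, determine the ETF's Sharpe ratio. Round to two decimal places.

Mean return r̄ = 12.60 / 7 = 1.8000%
Σ(r − r̄)² = 10.5200; sample σ = √(10.5200/6) = 1.3241%
Sharpe = (r̄ − rf) / σ = (1.8000 − 0.44) / 1.3241 = 1.3600 / 1.3241 = 1.0271

1.03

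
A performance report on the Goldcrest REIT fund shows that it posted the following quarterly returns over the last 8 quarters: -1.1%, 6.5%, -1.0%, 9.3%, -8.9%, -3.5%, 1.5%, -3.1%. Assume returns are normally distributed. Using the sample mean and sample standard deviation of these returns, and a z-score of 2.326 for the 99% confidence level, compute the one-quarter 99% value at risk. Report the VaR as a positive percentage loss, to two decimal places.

Mean return r̄ = -0.30 / 8 = -0.0375%
Σ(r − r̄)² = 234.2588; sample σ = √(234.2588/7) = 5.7849%
VaR = −(r̄ − z·σ) = −(-0.0375 − 2.326 × 5.7849) = −(-13.4932) = 13.4932%

13.49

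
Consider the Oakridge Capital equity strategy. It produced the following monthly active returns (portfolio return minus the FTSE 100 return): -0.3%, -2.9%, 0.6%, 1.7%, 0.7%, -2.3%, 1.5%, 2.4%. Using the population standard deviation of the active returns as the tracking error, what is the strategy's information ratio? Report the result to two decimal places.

0.10

r̄ = (-0.3 − 2.9 + 0.6 + 1.7 + 0.7 − 2.3 + 1.5 + 2.4) / 8 = 0.1750%
Population σ = √[Σ(r − r̄)² / 8] = √[25.2950 / 8] = √3.1619 = 1.7782%
IR = r̄ / tracking error = 0.1750 / 1.7782 = 0.0984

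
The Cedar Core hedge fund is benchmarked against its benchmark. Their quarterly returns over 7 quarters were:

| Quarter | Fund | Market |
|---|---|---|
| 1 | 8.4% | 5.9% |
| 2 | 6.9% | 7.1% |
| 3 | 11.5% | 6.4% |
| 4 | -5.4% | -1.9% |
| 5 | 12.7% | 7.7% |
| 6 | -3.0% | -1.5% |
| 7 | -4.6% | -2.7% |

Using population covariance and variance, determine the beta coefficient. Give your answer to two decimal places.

1.60

r̄p = 3.7857%,  r̄m = 3.0000%
Cov = Σ(rp − r̄p)(rm − r̄m) / 7 = 31.0886
Var(rm) = Σ(rm − r̄m)² / 7 = 19.3743
β = Cov / Var = 31.0886 / 19.3743 = 1.6046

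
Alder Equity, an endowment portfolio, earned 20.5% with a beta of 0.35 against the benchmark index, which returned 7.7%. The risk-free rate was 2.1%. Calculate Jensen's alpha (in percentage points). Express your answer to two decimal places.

CAPM expected return = Rf + β(Rm − Rf) = 2.1% + 0.35 × (7.7% − 2.1%) = 2.1 + 0.35 × 5.60 = 4.0600%
Jensen's α = Rp − E[R] = 20.5% − 4.0600% = 16.4400

16.44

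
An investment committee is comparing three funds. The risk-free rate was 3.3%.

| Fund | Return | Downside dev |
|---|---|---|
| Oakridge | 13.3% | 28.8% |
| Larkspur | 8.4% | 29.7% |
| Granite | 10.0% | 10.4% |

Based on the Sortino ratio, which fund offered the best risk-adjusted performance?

Oakridge: Sortino ratio = (13.3% − 3.3%) / 28.8% = 0.347
Larkspur: Sortino ratio = (8.4% − 3.3%) / 29.7% = 0.172
Granite: Sortino ratio = (10.0% − 3.3%) / 10.4% = 0.644
Highest: Granite (0.644).

Granite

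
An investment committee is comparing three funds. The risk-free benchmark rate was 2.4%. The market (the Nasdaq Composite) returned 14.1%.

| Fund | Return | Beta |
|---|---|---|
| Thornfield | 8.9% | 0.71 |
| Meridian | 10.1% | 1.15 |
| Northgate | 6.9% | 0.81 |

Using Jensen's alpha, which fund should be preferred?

Thornfield

Thornfield: α = 8.9% − [2.4% + 0.71 × (14.1% − 2.4%)] = -1.807
Meridian: α = 10.1% − [2.4% + 1.15 × (14.1% − 2.4%)] = -5.755
Northgate: α = 6.9% − [2.4% + 0.81 × (14.1% − 2.4%)] = -4.977
Highest: Thornfield (-1.807).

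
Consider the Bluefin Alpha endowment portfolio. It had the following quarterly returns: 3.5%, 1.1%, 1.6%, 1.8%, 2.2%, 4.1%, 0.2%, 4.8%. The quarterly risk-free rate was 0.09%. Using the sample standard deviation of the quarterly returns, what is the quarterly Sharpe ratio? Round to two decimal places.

1.47

r̄ = (3.5 + 1.1 + 1.6 + 1.8 + 2.2 + 4.1 + 0.2 + 4.8) / 8 = 19.30 / 8 = 2.4125%
Sample σ = √[Σ(r − r̄)² / 7] = √[17.4288 / 7] = √2.4898 = 1.5779%
Sharpe = (r̄ − rf) / σ = (2.4125 − 0.09) / 1.5779 = 2.3225 / 1.5779 = 1.4719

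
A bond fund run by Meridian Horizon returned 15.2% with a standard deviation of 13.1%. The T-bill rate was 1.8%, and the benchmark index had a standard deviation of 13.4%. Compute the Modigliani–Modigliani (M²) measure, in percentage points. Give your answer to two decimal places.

Sharpe = (Rp − Rf) / σp = (15.2% − 1.8%) / 13.1% = 1.0229
M² = Rf + Sharpe × σm = 1.8% + 1.0229 × 13.4% = 15.5069%

15.51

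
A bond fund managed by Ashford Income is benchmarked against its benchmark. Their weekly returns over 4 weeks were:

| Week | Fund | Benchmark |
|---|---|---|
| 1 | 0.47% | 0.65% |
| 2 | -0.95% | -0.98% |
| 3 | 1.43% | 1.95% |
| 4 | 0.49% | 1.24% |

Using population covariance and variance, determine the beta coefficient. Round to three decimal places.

0.770

r̄p = 0.3600%,  r̄m = 0.7150%
Cov = Σ(rp − r̄p)(rm − r̄m) / 4 = 0.9008
Var(rm) = Σ(rm − r̄m)² / 4 = 1.1695
β = Cov / Var = 0.9008 / 1.1695 = 0.7702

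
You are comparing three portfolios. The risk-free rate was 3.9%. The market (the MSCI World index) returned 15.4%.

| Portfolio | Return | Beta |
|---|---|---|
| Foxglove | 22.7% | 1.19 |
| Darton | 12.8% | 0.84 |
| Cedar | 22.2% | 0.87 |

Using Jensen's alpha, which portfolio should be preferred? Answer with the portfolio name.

Foxglove: α = 22.7% − [3.9% + 1.19 × (15.4% − 3.9%)] = 5.115
Darton: α = 12.8% − [3.9% + 0.84 × (15.4% − 3.9%)] = -0.760
Cedar: α = 22.2% − [3.9% + 0.87 × (15.4% − 3.9%)] = 8.295
Highest: Cedar (8.295).

Cedar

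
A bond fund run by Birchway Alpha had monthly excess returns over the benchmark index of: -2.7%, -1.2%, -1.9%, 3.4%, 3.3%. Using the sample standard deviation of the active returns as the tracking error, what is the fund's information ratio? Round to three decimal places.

Mean return r̄ = 0.90 / 5 = 0.1800%
Σ(r − r̄)² = (-2.7 − 0.1800)² + (-1.2 − 0.1800)² + (-1.9 − 0.1800)² + … = 34.6280
σ = √[34.6280 / 4] = 2.9423%
IR = r̄ / tracking error = 0.1800 / 2.9423 = 0.0612

0.061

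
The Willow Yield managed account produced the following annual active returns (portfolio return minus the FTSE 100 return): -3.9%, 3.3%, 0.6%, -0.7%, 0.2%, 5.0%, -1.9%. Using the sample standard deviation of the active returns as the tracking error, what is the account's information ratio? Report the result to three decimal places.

0.123

Mean return μ = 2.60 / 7 = 0.3714%
Sample std dev = √[54.6343 / 6] = 3.0176%
IR = μ / tracking error = 0.3714 / 3.0176 = 0.1231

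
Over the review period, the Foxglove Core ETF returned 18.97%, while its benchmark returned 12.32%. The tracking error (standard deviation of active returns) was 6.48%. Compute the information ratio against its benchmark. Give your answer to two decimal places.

IR = (Rp − Rb) / TE = (18.97% − 12.32%) / 6.48% = 6.65% / 6.48% = 1.0262

1.03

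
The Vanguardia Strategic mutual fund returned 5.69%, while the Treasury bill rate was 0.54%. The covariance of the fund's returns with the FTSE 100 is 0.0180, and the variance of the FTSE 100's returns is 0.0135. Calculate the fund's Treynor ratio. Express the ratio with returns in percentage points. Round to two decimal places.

3.86

β = Cov / Var = 0.0180 / 0.0135 = 1.3333
Treynor = (Rp − Rf) / β = (5.69% − 0.54%) / 1.3333 = 5.15 / 1.3333 = 3.8626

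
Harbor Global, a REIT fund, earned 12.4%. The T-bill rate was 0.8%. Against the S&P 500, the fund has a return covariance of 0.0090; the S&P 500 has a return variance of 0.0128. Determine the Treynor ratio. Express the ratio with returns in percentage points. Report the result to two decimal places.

β = Cov / Var = 0.0090 / 0.0128 = 0.7031
Treynor = (Rp − Rf) / β = (12.4% − 0.8%) / 0.7031 = 11.60 / 0.7031 = 16.4984

16.50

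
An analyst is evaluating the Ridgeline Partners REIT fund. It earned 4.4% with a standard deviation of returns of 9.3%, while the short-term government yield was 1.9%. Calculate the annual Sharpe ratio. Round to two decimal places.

0.27

Sharpe = (Rp − Rf) / σp = (4.4% − 1.9%) / 9.3% = 2.50% / 9.3% = 0.2688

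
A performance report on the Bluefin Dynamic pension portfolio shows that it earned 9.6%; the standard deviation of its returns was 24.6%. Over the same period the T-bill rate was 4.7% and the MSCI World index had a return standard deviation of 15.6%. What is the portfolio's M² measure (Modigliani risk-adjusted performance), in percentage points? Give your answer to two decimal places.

Sharpe = (Rp − Rf) / σp = (9.6% − 4.7%) / 24.6% = 0.1992
M² = Rf + Sharpe × σm = 4.7% + 0.1992 × 15.6% = 7.8075%

7.81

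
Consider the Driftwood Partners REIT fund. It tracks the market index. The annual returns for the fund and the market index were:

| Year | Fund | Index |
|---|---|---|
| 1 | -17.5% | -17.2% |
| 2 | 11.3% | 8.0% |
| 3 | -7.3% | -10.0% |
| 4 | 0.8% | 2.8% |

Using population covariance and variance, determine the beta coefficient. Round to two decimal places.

r̄p = -3.1750%,  r̄m = -4.1000%
Cov = Σ(rp − r̄p)(rm − r̄m) / 4 = 103.6425
Var(rm) = Σ(rm − r̄m)² / 4 = 100.1100
β = Cov / Var = 103.6425 / 100.1100 = 1.0353

1.04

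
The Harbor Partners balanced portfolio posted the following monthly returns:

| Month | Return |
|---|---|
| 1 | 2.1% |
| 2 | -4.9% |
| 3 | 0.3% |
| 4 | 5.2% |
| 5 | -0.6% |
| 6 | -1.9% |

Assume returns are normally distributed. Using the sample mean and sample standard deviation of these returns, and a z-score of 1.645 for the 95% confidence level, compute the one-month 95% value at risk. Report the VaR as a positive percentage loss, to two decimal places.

r̄ = (2.1 − 4.9 + 0.3 + 5.2 − 0.6 − 1.9) / 6 = 0.20 / 6 = 0.0333%
Sample std dev = √[59.5133 / 5] = 3.4500%
VaR = −(r̄ − z·σ) = −(0.0333 − 1.645 × 3.4500) = −(-5.6420) = 5.6420%

5.64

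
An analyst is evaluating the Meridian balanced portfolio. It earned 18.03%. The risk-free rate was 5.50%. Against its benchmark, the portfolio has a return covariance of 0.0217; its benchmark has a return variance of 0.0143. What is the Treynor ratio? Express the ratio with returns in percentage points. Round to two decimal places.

β = Cov / Var = 0.0217 / 0.0143 = 1.5175
Treynor = (Rp − Rf) / β = (18.03% − 5.50%) / 1.5175 = 12.53 / 1.5175 = 8.2570

8.26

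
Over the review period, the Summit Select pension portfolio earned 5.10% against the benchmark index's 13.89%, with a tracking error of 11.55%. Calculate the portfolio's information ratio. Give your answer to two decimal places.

-0.76

IR = (Rp − Rb) / TE = (5.10% − 13.89%) / 11.55% = -8.79% / 11.55% = -0.7610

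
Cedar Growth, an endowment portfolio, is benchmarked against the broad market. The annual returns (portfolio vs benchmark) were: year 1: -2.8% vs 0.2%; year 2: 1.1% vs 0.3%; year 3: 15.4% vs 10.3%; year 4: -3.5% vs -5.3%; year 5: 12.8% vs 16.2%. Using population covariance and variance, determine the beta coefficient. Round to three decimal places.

r̄p = 4.6000%,  r̄m = 4.3400%
Cov = Σ(rp − r̄p)(rm − r̄m) / 5 = 56.8960
Var(rm) = Σ(rm − r̄m)² / 5 = 60.5144
β = Cov / Var = 56.8960 / 60.5144 = 0.9402

0.940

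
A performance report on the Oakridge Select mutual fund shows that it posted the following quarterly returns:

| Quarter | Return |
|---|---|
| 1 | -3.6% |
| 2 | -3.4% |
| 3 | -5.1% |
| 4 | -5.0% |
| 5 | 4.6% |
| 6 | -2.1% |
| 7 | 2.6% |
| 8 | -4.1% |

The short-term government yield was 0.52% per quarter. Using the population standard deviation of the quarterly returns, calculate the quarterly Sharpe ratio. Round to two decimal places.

-0.75

r̄ = (-3.6 − 3.4 − 5.1 − 5 + 4.6 − 2.1 + 2.6 − 4.1) / 8 = -16.10 / 8 = -2.0125%
Σ(r − r̄)² = 92.2688; population σ = √(92.2688/8) = 3.3961%
Sharpe = (r̄ − rf) / σ = (-2.0125 − 0.52) / 3.3961 = -2.5325 / 3.3961 = -0.7457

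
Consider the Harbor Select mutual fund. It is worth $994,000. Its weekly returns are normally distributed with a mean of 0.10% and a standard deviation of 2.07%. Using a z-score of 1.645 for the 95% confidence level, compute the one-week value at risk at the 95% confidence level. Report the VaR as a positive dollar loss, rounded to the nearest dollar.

Return at the 95% tail: μ − z·σ = 0.10% − 1.645 × 2.07% = 0.1 − 3.40515 = -3.30515%
VaR = −(-3.30515%) × $994,000 = 3.30515% × $994,000 = $32,853

$32,853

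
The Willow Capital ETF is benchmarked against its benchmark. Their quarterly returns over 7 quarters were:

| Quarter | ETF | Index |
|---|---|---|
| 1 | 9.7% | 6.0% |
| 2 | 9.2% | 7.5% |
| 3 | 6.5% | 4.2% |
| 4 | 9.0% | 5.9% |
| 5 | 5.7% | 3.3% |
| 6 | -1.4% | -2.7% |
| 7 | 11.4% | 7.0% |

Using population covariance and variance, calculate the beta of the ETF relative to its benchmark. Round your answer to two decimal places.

r̄p = 7.1571%,  r̄m = 4.4571%
Cov = Σ(rp − r̄p)(rm − r̄m) / 7 = 12.3839
Var(rm) = Σ(rm − r̄m)² / 7 = 10.4024
β = Cov / Var = 12.3839 / 10.4024 = 1.1905

1.19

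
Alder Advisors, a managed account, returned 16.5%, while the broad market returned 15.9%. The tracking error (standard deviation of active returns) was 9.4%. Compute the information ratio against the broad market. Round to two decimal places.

0.06

IR = (Rp − Rb) / TE = (16.5% − 15.9%) / 9.4% = 0.60% / 9.4% = 0.0638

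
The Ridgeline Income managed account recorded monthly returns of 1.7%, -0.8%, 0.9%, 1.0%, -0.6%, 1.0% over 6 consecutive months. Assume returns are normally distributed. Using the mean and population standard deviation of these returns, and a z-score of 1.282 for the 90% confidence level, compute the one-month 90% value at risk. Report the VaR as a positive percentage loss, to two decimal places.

Mean return μ = 3.20 / 6 = 0.5333%
Σ(r − μ)² = 4.9933; population σ = √(4.9933/6) = 0.9123%
VaR = −(μ − z·σ) = −(0.5333 − 1.282 × 0.9123) = −(-0.6363) = 0.6363%

0.64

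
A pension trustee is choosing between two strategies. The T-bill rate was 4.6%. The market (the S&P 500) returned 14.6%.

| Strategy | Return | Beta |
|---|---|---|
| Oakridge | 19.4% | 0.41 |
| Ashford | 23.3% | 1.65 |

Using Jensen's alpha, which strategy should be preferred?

Oakridge

Oakridge: α = 19.4% − [4.6% + 0.41 × (14.6% − 4.6%)] = 10.700
Ashford: α = 23.3% − [4.6% + 1.65 × (14.6% − 4.6%)] = 2.200
Highest: Oakridge (10.700).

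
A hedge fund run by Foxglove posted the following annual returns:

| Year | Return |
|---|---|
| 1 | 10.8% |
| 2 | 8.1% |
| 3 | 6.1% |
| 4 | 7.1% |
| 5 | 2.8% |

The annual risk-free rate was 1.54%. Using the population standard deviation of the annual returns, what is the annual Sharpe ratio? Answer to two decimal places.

2.08

r̄ = (10.8 + 8.1 + 6.1 + 7.1 + 2.8) / 5 = 34.90 / 5 = 6.9800%
Population std dev = √[34.1080 / 5] = 2.6118%
Sharpe = (r̄ − rf) / σ = (6.9800 − 1.54) / 2.6118 = 5.4400 / 2.6118 = 2.0829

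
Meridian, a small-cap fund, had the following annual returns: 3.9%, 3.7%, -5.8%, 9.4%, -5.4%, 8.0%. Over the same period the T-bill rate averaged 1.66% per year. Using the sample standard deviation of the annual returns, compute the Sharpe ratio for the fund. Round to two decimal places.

0.10

r̄ = (3.9 + 3.7 − 5.8 + 9.4 − 5.4 + 8) / 6 = 2.3000%
Σ(r − r̄)² = 212.3200; sample σ = √(212.3200/5) = 6.5164%
Sharpe = (r̄ − rf) / σ = (2.3000 − 1.66) / 6.5164 = 0.6400 / 6.5164 = 0.0982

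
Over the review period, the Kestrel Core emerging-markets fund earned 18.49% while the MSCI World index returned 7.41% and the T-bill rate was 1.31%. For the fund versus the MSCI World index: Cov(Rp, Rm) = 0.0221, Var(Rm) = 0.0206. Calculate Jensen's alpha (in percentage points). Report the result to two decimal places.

β = Cov / Var = 0.0221 / 0.0206 = 1.0728
E[R] = Rf + β(Rm − Rf) = 1.31% + 1.0728 × (7.41% − 1.31%) = 7.8541%
α = Rp − E[R] = 18.49% − 7.8541% = 10.6359

10.64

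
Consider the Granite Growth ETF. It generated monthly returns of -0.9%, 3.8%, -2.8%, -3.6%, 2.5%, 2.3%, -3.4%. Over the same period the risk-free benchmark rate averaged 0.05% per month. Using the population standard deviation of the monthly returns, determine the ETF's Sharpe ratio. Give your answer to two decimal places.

Mean return r̄ = -2.10 / 7 = -0.3000%
Σ(r − r̄)² = (-0.9 − (-0.3000))² + (3.8 − (-0.3000))² + (-2.8 − (-0.3000))² + … = 58.5200
σ = √[58.5200 / 7] = 2.8914%
Sharpe = (r̄ − rf) / σ = (-0.3000 − 0.05) / 2.8914 = -0.3500 / 2.8914 = -0.1210

-0.12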